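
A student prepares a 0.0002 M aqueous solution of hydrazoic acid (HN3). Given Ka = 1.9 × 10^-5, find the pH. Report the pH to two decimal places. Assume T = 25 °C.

pH = 4.28

HN3 ⇌ N3- + H+
Let x = [H+] at equilibrium. Ka = x²/(0.0002 − x).
The 5% rule fails; solving x² + Ka·x − Ka·C₀ = 0 exactly:
x = [−1.9e-05 + √(1.9e-05² + 1.52e-08)]/2 = 5.29 × 10^-5 M
pH = −log(5.29 × 10^-5) = 4.28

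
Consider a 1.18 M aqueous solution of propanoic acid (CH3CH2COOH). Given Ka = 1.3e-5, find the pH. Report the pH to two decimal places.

CH3CH2COOH ⇌ CH3CH2COO- + H+
Ka = [H+]²/(1.18 − [H+]) = 1.3 × 10^-5
Neglecting [H+] in the denominator: [H+] = √(1.3 × 10^-5 × 1.18) = 3.92 × 10^-3 M
([H+]/C₀ = 0.33% < 5%, so the approximation holds.)
pH = −log[H+] = −log(3.92 × 10^-3) = 2.41

pH = 2.41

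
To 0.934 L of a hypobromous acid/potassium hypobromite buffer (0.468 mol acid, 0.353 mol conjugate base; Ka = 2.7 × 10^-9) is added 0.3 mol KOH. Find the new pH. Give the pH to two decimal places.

pH = 9.16

OH- converts HOBr to OBr-: HOBr → 0.168 mol, OBr- → 0.653 mol.
pKa = −log(2.7 × 10^-9) = 8.569
pH = pKa + log([A⁻]/[HA]) = 8.569 + log(0.653/0.168) = 8.569 +0.590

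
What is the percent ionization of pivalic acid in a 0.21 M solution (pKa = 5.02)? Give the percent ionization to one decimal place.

0.7%

(CH3)3CCOOH ⇌ (CH3)3CCOO- + H+; let x = [H+] at equilibrium.
Ka = 10^(−5.02) = 9.55 × 10^-6
x ≈ √(Ka·C₀) = √(9.55 × 10^-6 × 0.21) = 1.42 × 10^-3 M
Fraction ionized = 1.42 × 10^-3 / 0.21 = 0.0068 → 0.7%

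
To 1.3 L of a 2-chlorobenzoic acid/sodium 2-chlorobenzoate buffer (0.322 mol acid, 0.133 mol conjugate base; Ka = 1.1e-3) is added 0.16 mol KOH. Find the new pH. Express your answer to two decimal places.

pH = 3.22

After neutralization: n(ClC6H4COOH) = 0.162 mol, n(ClC6H4COO-) = 0.293 mol.
pKa = −log(1.1 × 10^-3) = 2.959
Henderson–Hasselbalch with mole ratio 0.293/0.162: pH = 2.959 + (+0.257)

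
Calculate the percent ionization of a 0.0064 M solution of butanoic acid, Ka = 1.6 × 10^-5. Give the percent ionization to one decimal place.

4.9%

CH3(CH2)2COOH ⇌ CH3(CH2)2COO- + H+; let x = [H+] at equilibrium.
Ka = x²/(C₀ − x); solving the quadratic gives x = 3.12 × 10^-4 M.
% ionization = x/C₀ × 100% = 3.12 × 10^-4/0.0064 × 100% = 4.9%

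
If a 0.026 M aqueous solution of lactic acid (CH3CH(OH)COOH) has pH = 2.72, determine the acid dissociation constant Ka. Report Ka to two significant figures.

[H+] = 10^(-2.72) = 1.91 × 10^-3 M
At equilibrium [HA] = 0.026 − 1.91 × 10^-3 = 2.41 × 10^-2 M
Ka = [H+][A-]/[HA] = (1.91 × 10^-3)² / 2.41 × 10^-2 = 1.5 × 10^-4

Ka = 1.5 × 10^-4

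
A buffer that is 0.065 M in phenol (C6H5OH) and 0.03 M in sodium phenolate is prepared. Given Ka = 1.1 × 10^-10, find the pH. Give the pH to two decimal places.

pKa = −log(1.1 × 10^-10) = 9.959
pH = pKa + log([A⁻]/[HA]) = 9.959 + log(0.03/0.065)
pH = 9.959 + (-0.336) = 9.62

pH = 9.62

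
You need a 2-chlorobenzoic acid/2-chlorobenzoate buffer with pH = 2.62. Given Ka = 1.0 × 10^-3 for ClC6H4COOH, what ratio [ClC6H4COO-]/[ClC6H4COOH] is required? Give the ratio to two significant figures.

pKa = -log(1.0 × 10^-3) = 3.000
pH = pKa + log(r) ⇒ log(r) = 2.62 − 3.000 = -0.380
r = [ClC6H4COO-]/[ClC6H4COOH] = 10^(-0.380) = 0.417

ratio = 0.42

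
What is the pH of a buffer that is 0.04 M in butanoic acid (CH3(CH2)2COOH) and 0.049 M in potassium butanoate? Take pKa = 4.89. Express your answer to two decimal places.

pH = 4.98

Henderson–Hasselbalch: pH = pKa + log([CH3(CH2)2COO-]/[CH3(CH2)2COOH]) = 4.89 + log(0.049/0.04)
pH = 4.89 + (+0.088) = 4.98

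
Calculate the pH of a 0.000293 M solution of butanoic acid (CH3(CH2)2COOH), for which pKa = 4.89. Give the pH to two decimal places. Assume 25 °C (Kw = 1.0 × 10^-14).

pH = 4.26

CH3(CH2)2COOH ⇌ CH3(CH2)2COO- + H+
Ka = 10^(−4.89) = 1.29 × 10^-5
Let x = [H+] at equilibrium. Ka = x²/(0.000293 − x).
The 5% rule fails; solving x² + Ka·x − Ka·C₀ = 0 exactly:
x = (−Ka + √(Ka² + 4·Ka·C₀))/2 = 5.54 × 10^-5 M
pH = −log(5.54 × 10^-5) = 4.26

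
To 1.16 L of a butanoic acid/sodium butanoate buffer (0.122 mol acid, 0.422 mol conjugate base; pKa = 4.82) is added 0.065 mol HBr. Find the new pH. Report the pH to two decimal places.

After neutralization: n(CH3(CH2)2COOH) = 0.187 mol, n(CH3(CH2)2COO-) = 0.357 mol.
pH = pKa + log([A⁻]/[HA]) = 4.82 + log(0.357/0.187) = 4.82 +0.281

pH = 5.10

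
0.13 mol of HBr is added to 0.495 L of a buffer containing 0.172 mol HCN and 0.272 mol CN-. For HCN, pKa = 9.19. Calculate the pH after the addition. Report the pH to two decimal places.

Added H+ converts CN- to HCN: HCN → 0.302 mol, CN- → 0.142 mol.
pH = pKa + log([A⁻]/[HA]) = 9.19 + log(0.142/0.302) = 9.19 -0.328

pH = 8.86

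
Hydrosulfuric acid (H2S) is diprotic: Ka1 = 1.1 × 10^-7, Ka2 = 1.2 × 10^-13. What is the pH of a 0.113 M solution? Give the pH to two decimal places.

Ka1 ≫ Ka2, so treat the first dissociation as the only significant source of H+.
Ka1 = x²/(0.113 − x) = 1.1 × 10^-7
x ≈ √(1.1 × 10^-7 × 0.113) = 1.11 × 10^-4 M
pH = −log(1.11 × 10^-4) = 3.95

pH = 3.95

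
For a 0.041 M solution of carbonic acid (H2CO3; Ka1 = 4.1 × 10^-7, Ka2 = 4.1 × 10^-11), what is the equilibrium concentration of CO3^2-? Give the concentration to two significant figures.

4.1 × 10^-11 M

First ionization gives [H+] ≈ [HCO3-] = 1.30 × 10^-4 M.
Second step: Ka2 = [H+][CO3^2-]/[HCO3-] ≈ [CO3^2-] (since [H+] ≈ [HCO3-]).
So [CO3^2-] ≈ Ka2.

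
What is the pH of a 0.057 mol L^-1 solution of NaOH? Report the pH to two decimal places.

pH = 12.76

NaOH is a strong base; [OH-] = 0.057 M.
pOH = -log(0.057) = 1.24
pH = 14.00 - 1.24 = 12.76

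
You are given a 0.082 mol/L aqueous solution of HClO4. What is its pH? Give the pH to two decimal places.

HClO4 is a strong acid and dissociates completely, so [H+] = 0.082 M.
pH = -log(0.082) = 1.09

pH = 1.09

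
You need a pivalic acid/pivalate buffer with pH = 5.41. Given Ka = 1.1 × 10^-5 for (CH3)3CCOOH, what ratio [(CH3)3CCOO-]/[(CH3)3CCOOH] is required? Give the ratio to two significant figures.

ratio = 2.8

pKa = -log(1.1 × 10^-5) = 4.959
pH = pKa + log(r) ⇒ log(r) = 5.41 − 4.959 = +0.451
r = [(CH3)3CCOO-]/[(CH3)3CCOOH] = 10^(+0.451) = 2.82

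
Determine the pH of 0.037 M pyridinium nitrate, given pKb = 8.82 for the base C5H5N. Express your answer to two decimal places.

C5H5NH+ is the conjugate acid of the weak base C5H5N.
Kb = 10^(−8.82) = 1.51 × 10^-9
Ka = Kw/Kb = 1.0×10^-14 / 1.51 × 10^-9 = 6.62 × 10^-6
Ka = [H+]²/(0.037 − [H+]) = 6.62 × 10^-6
Since Ka ≪ C₀, [H+] ≈ √(Ka·C₀) = 4.95 × 10^-4 M.
([H+]/C₀ = 1.3% < 5%, so the approximation holds.)
pH = −log(4.95 × 10^-4) = 3.31

pH = 3.31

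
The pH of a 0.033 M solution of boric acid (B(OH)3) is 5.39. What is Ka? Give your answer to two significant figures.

Ka = 5.0 × 10^-10

[H+] = 10^(-5.39) = 4.07 × 10^-6 M
At equilibrium [HA] = 0.033 − 4.07 × 10^-6 = 3.30 × 10^-2 M
Ka = [H+][A-]/[HA] = (4.07 × 10^-6)² / 3.30 × 10^-2 = 5.0 × 10^-10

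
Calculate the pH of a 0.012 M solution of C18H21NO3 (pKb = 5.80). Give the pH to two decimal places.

C18H21NO3 + H2O ⇌ C18H22NO3+ + OH-
Kb = 10^(−5.80) = 1.58 × 10^-6
Let x = [OH-] at equilibrium. Kb = x²/(0.012 − x).
Assume x ≪ 0.012: x ≈ √(1.58 × 10^-6 × 0.012) = 1.38 × 10^-4 M
Check: 1.1% ionized — well under 5%, approximation valid.
pOH = −log(1.38 × 10^-4) = 3.86; pH = 14.00 − 3.86 = 10.14

pH = 10.14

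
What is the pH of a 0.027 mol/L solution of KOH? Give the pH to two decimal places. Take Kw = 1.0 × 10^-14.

KOH is a strong base; [OH-] = 0.027 M.
pOH = -log(0.027) = 1.57
pH = 14.00 - 1.57 = 12.43

pH = 12.43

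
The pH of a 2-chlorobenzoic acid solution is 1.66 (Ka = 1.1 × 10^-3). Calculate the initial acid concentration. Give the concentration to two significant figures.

[H+] = 10^(-1.66) = 2.19 × 10^-2 M = x
Ka = x²/(C₀ − x) ⇒ C₀ = x + x²/Ka
C₀ = 2.19 × 10^-2 + (2.19 × 10^-2)²/(1.1 × 10^-3) = 4.58 × 10^-1 M

C₀ = 4.6 × 10^-1 M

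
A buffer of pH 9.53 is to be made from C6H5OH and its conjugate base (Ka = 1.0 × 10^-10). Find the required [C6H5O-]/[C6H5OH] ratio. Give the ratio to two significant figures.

ratio = 0.34

pKa = -log(1.0 × 10^-10) = 10.000
pH = pKa + log(r) ⇒ log(r) = 9.53 − 10.000 = -0.470
r = [C6H5O-]/[C6H5OH] = 10^(-0.470) = 0.339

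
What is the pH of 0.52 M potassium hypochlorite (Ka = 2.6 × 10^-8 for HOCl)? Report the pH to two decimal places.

OCl- is the conjugate base of the weak acid HOCl.
Kb = Kw/Ka = 1.0×10^-14 / 2.6 × 10^-8 = 3.85 × 10^-7
Let x = [OH-] at equilibrium. Kb = x²/(0.52 − x).
Neglecting x in the denominator: x = √(3.85 × 10^-7 × 0.52) = 4.47 × 10^-4 M
(x/C₀ = 0.086% < 5%, so the approximation holds.)
pOH = −log(4.47 × 10^-4) = 3.35; pH = 14.00 − 3.35 = 10.65

pH = 10.65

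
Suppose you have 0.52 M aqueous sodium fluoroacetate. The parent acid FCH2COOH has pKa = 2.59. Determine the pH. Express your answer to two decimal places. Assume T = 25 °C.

pH = 8.15

FCH2COO- is the conjugate base of the weak acid FCH2COOH.
Ka = 10^(−2.59) = 2.57 × 10^-3
Kb = Kw/Ka = 1.0×10^-14 / 2.57 × 10^-3 = 3.89 × 10^-12
Let x = [OH-] at equilibrium. Kb = x²/(0.52 − x).
Neglecting x in the denominator: x = √(3.89 × 10^-12 × 0.52) = 1.42 × 10^-6 M
pOH = 5.85, so pH = 14.00 − pOH = 8.15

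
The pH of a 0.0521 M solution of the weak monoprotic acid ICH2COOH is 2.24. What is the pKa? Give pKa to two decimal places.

pKa = 3.15

[H+] = 10^(-2.24) = 5.75 × 10^-3 M
At equilibrium [HA] = 0.0521 − 5.75 × 10^-3 = 4.64 × 10^-2 M
Ka = [H+][A-]/[HA] = (5.75 × 10^-3)² / 4.64 × 10^-2 = 7.13 × 10^-4
pKa = -log(7.13 × 10^-4) = 3.15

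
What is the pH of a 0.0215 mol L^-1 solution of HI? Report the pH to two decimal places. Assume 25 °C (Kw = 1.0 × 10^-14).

HI is a strong acid and dissociates completely, so [H+] = 0.0215 M.
pH = -log(0.0215) = 1.67

pH = 1.67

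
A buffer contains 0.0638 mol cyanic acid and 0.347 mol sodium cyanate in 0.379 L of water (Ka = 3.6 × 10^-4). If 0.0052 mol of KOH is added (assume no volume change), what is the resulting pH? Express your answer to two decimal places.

OH- converts HOCN to OCN-: HOCN → 0.0586 mol, OCN- → 0.352 mol.
pKa = −log(3.6 × 10^-4) = 3.444
pH = pKa + log([A⁻]/[HA]) = 3.444 + log(0.352/0.0586) = 3.444 +0.779

pH = 4.22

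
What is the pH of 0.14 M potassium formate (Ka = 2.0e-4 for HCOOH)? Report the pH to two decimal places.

pH = 8.42

HCOO- is the conjugate base of the weak acid HCOOH.
Kb = Kw/Ka = 1.0×10^-14 / 2.0 × 10^-4 = 5.00 × 10^-11
Kb = [OH-]²/(0.14 − [OH-]) = 5.00 × 10^-11
Assume [OH-] ≪ 0.14: [OH-] ≈ √(5.00 × 10^-11 × 0.14) = 2.65 × 10^-6 M
pOH = −log(2.65 × 10^-6) = 5.58; pH = 14.00 − 5.58 = 8.42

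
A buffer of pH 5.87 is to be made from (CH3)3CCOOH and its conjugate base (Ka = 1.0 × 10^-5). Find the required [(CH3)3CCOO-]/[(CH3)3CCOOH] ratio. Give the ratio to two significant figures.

ratio = 7.4

pKa = -log(1.0 × 10^-5) = 5.000
pH = pKa + log(r) ⇒ log(r) = 5.87 − 5.000 = +0.870
r = [(CH3)3CCOO-]/[(CH3)3CCOOH] = 10^(+0.870) = 7.41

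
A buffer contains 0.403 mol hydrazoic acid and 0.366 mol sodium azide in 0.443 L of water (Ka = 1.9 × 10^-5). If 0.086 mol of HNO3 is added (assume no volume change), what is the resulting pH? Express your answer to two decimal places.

pH = 4.48

Added H+ converts N3- to HN3: HN3 → 0.489 mol, N3- → 0.28 mol.
pKa = −log(1.9 × 10^-5) = 4.721
pH = pKa + log([A⁻]/[HA]) = 4.721 + log(0.28/0.489) = 4.721 -0.242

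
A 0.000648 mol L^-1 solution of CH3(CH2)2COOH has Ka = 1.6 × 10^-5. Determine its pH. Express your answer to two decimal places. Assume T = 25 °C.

CH3(CH2)2COOH ⇌ CH3(CH2)2COO- + H+
From the ICE table, Ka = [H+]²/(0.000648 − [H+]) = 1.6 × 10^-5.
Here C₀/Ka ≈ 40.5, so the small-[H+] approximation fails. Use the quadratic:
[H+] = [−1.6e-05 + √(1.6e-05² + 4.15e-08)]/2 = 9.41 × 10^-5 M
pH = −log[H+] = −log(9.41 × 10^-5) = 4.03

pH = 4.03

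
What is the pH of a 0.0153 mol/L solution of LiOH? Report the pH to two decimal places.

LiOH is a strong base; [OH-] = 0.0153 M.
pOH = -log(0.0153) = 1.82
pH = 14.00 - 1.82 = 12.18

pH = 12.18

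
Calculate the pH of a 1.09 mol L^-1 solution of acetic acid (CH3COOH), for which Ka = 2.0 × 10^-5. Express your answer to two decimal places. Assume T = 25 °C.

CH3COOH ⇌ CH3COO- + H+
Let x = [H+] at equilibrium. Ka = x²/(1.09 − x).
Neglecting x in the denominator: x = √(2.0 × 10^-5 × 1.09) = 4.67 × 10^-3 M
(x/C₀ = 0.43% < 5%, so the approximation holds.)
pH = −log(4.67 × 10^-3) = 2.33

pH = 2.33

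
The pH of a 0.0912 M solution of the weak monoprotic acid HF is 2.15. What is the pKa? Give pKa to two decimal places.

[H+] = 10^(-2.15) = 7.08 × 10^-3 M
At equilibrium [HA] = 0.0912 − 7.08 × 10^-3 = 8.41 × 10^-2 M
Ka = [H+][A-]/[HA] = (7.08 × 10^-3)² / 8.41 × 10^-2 = 5.96 × 10^-4
pKa = -log(5.96 × 10^-4) = 3.22

pKa = 3.22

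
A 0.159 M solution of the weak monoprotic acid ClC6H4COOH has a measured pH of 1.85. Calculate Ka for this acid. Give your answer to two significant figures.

Ka = 1.4 × 10^-3

[H+] = 10^(-1.85) = 1.41 × 10^-2 M
At equilibrium [HA] = 0.159 − 1.41 × 10^-2 = 1.45 × 10^-1 M
Ka = [H+][A-]/[HA] = (1.41 × 10^-2)² / 1.45 × 10^-1 = 1.4 × 10^-3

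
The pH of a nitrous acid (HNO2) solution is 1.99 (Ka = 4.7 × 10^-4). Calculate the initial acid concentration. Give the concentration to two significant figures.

C₀ = 2.3 × 10^-1 M

[H+] = 10^(-1.99) = 1.02 × 10^-2 M = x
Ka = x²/(C₀ − x) ⇒ C₀ = x + x²/Ka
C₀ = 1.02 × 10^-2 + (1.02 × 10^-2)²/(4.7 × 10^-4) = 2.32 × 10^-1 M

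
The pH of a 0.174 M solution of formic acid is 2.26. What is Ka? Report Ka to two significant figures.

[H+] = 10^(-2.26) = 5.50 × 10^-3 M
At equilibrium [HA] = 0.174 − 5.50 × 10^-3 = 1.68 × 10^-1 M
Ka = [H+][A-]/[HA] = (5.50 × 10^-3)² / 1.68 × 10^-1 = 1.8 × 10^-4

Ka = 1.8 × 10^-4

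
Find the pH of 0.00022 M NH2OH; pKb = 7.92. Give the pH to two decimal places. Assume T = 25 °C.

pH = 8.21

NH2OH + H2O ⇌ NH3OH+ + OH-
Kb = 10^(−7.92) = 1.20 × 10^-8
Kb = [OH-]²/(0.00022 − [OH-]) = 1.20 × 10^-8
Since Kb ≪ C₀, [OH-] ≈ √(Kb·C₀) = 1.62 × 10^-6 M.
([OH-]/C₀ = 0.74% < 5%, so the approximation holds.)
pOH = −log(1.62 × 10^-6) = 5.79; pH = 14.00 − 5.79 = 8.21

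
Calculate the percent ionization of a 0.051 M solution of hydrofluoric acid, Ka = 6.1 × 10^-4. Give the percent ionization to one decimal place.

HF ⇌ F- + H+; let x = [H+] at equilibrium.
Solve x² + 0.00061x − 3.11e-05 = 0 → x = 5.28 × 10^-3 M
% ionization = x/C₀ × 100% = 5.28 × 10^-3/0.051 × 100% = 10.4%

10.4%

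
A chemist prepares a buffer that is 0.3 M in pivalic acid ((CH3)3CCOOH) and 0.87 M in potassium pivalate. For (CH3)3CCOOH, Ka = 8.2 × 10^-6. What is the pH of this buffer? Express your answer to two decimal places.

pH = 5.55

pKa = −log(8.2 × 10^-6) = 5.086
Henderson–Hasselbalch: pH = pKa + log([(CH3)3CCOO-]/[(CH3)3CCOOH]) = 5.086 + log(0.87/0.3)
pH = 5.086 + (+0.462) = 5.55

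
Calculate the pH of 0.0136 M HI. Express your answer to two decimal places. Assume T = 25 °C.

HI is a strong acid and dissociates completely, so [H+] = 0.0136 M.
pH = -log(0.0136) = 1.87

pH = 1.87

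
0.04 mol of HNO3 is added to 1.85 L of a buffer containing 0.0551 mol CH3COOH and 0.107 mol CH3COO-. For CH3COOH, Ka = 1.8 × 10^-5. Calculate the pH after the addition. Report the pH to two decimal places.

pH = 4.59

Added H+ converts CH3COO- to CH3COOH: CH3COOH → 0.0951 mol, CH3COO- → 0.067 mol.
pKa = −log(1.8 × 10^-5) = 4.745
pH = pKa + log([A⁻]/[HA]) = 4.745 + log(0.067/0.0951) = 4.745 -0.152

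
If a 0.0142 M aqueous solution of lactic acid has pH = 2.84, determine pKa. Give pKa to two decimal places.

[H+] = 10^(-2.84) = 1.45 × 10^-3 M
At equilibrium [HA] = 0.0142 − 1.45 × 10^-3 = 1.28 × 10^-2 M
Ka = [H+][A-]/[HA] = (1.45 × 10^-3)² / 1.28 × 10^-2 = 1.64 × 10^-4
pKa = -log(1.64 × 10^-4) = 3.79

pKa = 3.79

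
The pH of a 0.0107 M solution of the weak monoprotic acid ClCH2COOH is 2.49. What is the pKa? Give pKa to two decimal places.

[H+] = 10^(-2.49) = 3.24 × 10^-3 M
At equilibrium [HA] = 0.0107 − 3.24 × 10^-3 = 7.46 × 10^-3 M
Ka = [H+][A-]/[HA] = (3.24 × 10^-3)² / 7.46 × 10^-3 = 1.41 × 10^-3
pKa = -log(1.41 × 10^-3) = 2.85

pKa = 2.85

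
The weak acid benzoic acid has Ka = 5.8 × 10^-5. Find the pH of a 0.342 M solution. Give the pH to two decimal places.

C6H5COOH ⇌ C6H5COO- + H+
From the ICE table, Ka = x²/(0.342 − x) = 5.8 × 10^-5.
Assume x ≪ 0.342: x ≈ √(5.8 × 10^-5 × 0.342) = 4.45 × 10^-3 M
Check: 1.3% ionized — well under 5%, approximation valid.
pH = −log(4.45 × 10^-3) = 2.35

pH = 2.35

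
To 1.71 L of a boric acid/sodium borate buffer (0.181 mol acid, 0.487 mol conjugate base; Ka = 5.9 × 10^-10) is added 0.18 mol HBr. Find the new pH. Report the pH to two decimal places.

After neutralization: n(B(OH)3) = 0.361 mol, n(B(OH)4-) = 0.307 mol.
pKa = −log(5.9 × 10^-10) = 9.229
Henderson–Hasselbalch with mole ratio 0.307/0.361: pH = 9.229 + (-0.070)

pH = 9.16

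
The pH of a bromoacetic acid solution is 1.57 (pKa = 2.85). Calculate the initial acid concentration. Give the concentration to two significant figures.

[H+] = 10^(-1.57) = 2.69 × 10^-2 M = x
Ka = 10^(−2.85) = 1.41 × 10^-3
Ka = x²/(C₀ − x) ⇒ C₀ = x + x²/Ka
C₀ = 2.69 × 10^-2 + (2.69 × 10^-2)²/(1.41 × 10^-3) = 5.40 × 10^-1 M

C₀ = 5.4 × 10^-1 M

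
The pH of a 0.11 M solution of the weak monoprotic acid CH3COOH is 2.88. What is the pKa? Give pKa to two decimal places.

[H+] = 10^(-2.88) = 1.32 × 10^-3 M
At equilibrium [HA] = 0.11 − 1.32 × 10^-3 = 1.09 × 10^-1 M
Ka = [H+][A-]/[HA] = (1.32 × 10^-3)² / 1.09 × 10^-1 = 1.60 × 10^-5
pKa = -log(1.60 × 10^-5) = 4.80

pKa = 4.80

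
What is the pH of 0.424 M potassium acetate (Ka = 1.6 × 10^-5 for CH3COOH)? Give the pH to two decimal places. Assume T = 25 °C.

pH = 9.21

CH3COO- is the conjugate base of the weak acid CH3COOH.
Kb = Kw/Ka = 1.0×10^-14 / 1.6 × 10^-5 = 6.25 × 10^-10
From the ICE table, Kb = [OH-]²/(0.424 − [OH-]) = 6.25 × 10^-10.
Neglecting [OH-] in the denominator: [OH-] = √(6.25 × 10^-10 × 0.424) = 1.63 × 10^-5 M
pOH = 4.79, so pH = 14.00 − pOH = 9.21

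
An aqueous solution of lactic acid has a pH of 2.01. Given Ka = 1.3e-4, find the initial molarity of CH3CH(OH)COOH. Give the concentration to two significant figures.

[H+] = 10^(-2.01) = 9.77 × 10^-3 M = x
Ka = x²/(C₀ − x) ⇒ C₀ = x + x²/Ka
C₀ = 9.77 × 10^-3 + (9.77 × 10^-3)²/(1.3 × 10^-4) = 7.44 × 10^-1 M

C₀ = 7.4 × 10^-1 M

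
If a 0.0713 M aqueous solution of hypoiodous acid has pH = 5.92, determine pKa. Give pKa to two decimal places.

[H+] = 10^(-5.92) = 1.20 × 10^-6 M
At equilibrium [HA] = 0.0713 − 1.20 × 10^-6 = 7.13 × 10^-2 M
Ka = [H+][A-]/[HA] = (1.20 × 10^-6)² / 7.13 × 10^-2 = 2.02 × 10^-11
pKa = -log(2.02 × 10^-11) = 10.69

pKa = 10.69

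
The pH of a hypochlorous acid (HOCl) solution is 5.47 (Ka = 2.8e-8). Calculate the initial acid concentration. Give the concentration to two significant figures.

[H+] = 10^(-5.47) = 3.39 × 10^-6 M = x
Ka = x²/(C₀ − x) ⇒ C₀ = x + x²/Ka
C₀ = 3.39 × 10^-6 + (3.39 × 10^-6)²/(2.8 × 10^-8) = 4.14 × 10^-4 M

C₀ = 4.1 × 10^-4 M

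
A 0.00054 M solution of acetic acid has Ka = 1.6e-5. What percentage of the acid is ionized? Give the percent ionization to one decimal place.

CH3COOH ⇌ CH3COO- + H+; let x = [H+] at equilibrium.
Solve x² + 1.6e-05x − 8.64e-09 = 0 → x = 8.53 × 10^-5 M
% ionization = x/C₀ × 100% = 8.53 × 10^-5/0.00054 × 100% = 15.8%

15.8%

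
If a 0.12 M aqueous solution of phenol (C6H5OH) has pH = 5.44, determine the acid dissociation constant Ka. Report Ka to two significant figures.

Ka = 1.1 × 10^-10

[H+] = 10^(-5.44) = 3.63 × 10^-6 M
At equilibrium [HA] = 0.12 − 3.63 × 10^-6 = 1.20 × 10^-1 M
Ka = [H+][A-]/[HA] = (3.63 × 10^-6)² / 1.20 × 10^-1 = 1.1 × 10^-10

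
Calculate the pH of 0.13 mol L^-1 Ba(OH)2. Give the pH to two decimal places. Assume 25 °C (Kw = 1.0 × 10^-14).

pH = 13.41

Ba(OH)2 is a strong base (each formula unit releases 2 OH-); [OH-] = 0.26 M.
pOH = -log(0.26) = 0.59
pH = 14.00 - 0.59 = 13.41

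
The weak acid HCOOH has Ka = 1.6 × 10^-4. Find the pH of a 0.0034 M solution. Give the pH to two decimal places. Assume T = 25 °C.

pH = 3.18

HCOOH ⇌ HCOO- + H+
Let x = [H+] at equilibrium. Ka = x²/(0.0034 − x).
The 5% rule fails; solving x² + Ka·x − Ka·C₀ = 0 exactly:
x = [−0.00016 + √(0.00016² + 2.18e-06)]/2 = 6.62 × 10^-4 M
pH = −log[H+] = −log(6.62 × 10^-4) = 3.18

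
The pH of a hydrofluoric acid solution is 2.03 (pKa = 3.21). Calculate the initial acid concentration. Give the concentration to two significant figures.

C₀ = 1.5 × 10^-1 M

[H+] = 10^(-2.03) = 9.33 × 10^-3 M = x
Ka = 10^(−3.21) = 6.17 × 10^-4
Ka = x²/(C₀ − x) ⇒ C₀ = x + x²/Ka
C₀ = 9.33 × 10^-3 + (9.33 × 10^-3)²/(6.17 × 10^-4) = 1.50 × 10^-1 M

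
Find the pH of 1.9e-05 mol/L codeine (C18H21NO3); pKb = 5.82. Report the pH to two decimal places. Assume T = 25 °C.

C18H21NO3 + H2O ⇌ C18H22NO3+ + OH-
Kb = 10^(−5.82) = 1.51 × 10^-6
From the ICE table, Kb = x²/(1.9e-05 − x) = 1.51 × 10^-6.
Here C₀/Kb ≈ 12.6, so the small-x approximation fails. Use the quadratic:
x = (−Kb + √(Kb² + 4·Kb·C₀))/2 = 4.65 × 10^-6 M
pOH = −log(4.65 × 10^-6) = 5.33; pH = 14.00 − 5.33 = 8.67

pH = 8.67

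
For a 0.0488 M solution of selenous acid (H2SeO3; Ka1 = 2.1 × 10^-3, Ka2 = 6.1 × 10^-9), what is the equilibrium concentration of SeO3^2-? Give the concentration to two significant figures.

6.1 × 10^-9 M

First ionization gives [H+] ≈ [HSeO3-] = 9.13 × 10^-3 M.
Second step: Ka2 = [H+][SeO3^2-]/[HSeO3-] ≈ [SeO3^2-] (since [H+] ≈ [HSeO3-]).
So [SeO3^2-] ≈ Ka2.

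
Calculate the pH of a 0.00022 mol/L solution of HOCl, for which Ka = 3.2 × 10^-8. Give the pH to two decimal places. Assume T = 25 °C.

HOCl ⇌ OCl- + H+
Ka = [H+]²/(0.00022 − [H+]) = 3.2 × 10^-8
Since Ka ≪ C₀, [H+] ≈ √(Ka·C₀) = 2.65 × 10^-6 M.
pH = −log(2.65 × 10^-6) = 5.58

pH = 5.58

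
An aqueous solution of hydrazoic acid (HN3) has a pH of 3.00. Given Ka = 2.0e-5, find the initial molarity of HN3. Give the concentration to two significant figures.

[H+] = 10^(-3.00) = 1.00 × 10^-3 M = x
Ka = x²/(C₀ − x) ⇒ C₀ = x + x²/Ka
C₀ = 1.00 × 10^-3 + (1.00 × 10^-3)²/(2.0 × 10^-5) = 5.10 × 10^-2 M

C₀ = 5.1 × 10^-2 M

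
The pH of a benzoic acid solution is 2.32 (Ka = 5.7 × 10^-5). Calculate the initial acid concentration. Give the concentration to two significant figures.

[H+] = 10^(-2.32) = 4.79 × 10^-3 M = x
Ka = x²/(C₀ − x) ⇒ C₀ = x + x²/Ka
C₀ = 4.79 × 10^-3 + (4.79 × 10^-3)²/(5.7 × 10^-5) = 4.07 × 10^-1 M

C₀ = 4.1 × 10^-1 M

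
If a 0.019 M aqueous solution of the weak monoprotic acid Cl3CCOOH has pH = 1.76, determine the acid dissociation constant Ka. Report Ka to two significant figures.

Ka = 1.9 × 10^-1

[H+] = 10^(-1.76) = 1.74 × 10^-2 M
At equilibrium [HA] = 0.019 − 1.74 × 10^-2 = 1.60 × 10^-3 M
Ka = [H+][A-]/[HA] = (1.74 × 10^-2)² / 1.60 × 10^-3 = 1.9 × 10^-1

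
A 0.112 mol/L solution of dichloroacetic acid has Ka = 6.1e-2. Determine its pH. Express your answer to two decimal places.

Cl2CHCOOH ⇌ Cl2CHCOO- + H+
Let x = [H+] at equilibrium. Ka = x²/(0.112 − x).
x is not negligible relative to C₀; solve x² + 0.061·x − 0.00683 = 0.
x = [−0.061 + √(0.061² + 0.0273)]/2 = 5.76 × 10^-2 M
pH = −log[H+] = −log(5.76 × 10^-2) = 1.24

pH = 1.24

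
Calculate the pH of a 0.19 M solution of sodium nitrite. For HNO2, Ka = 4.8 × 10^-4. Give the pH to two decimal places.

pH = 8.30

NO2- is the conjugate base of the weak acid HNO2.
Kb = Kw/Ka = 1.0×10^-14 / 4.8 × 10^-4 = 2.08 × 10^-11
Kb = [OH-]²/(0.19 − [OH-]) = 2.08 × 10^-11
Assume [OH-] ≪ 0.19: [OH-] ≈ √(2.08 × 10^-11 × 0.19) = 1.99 × 10^-6 M
([OH-]/C₀ = 0.001% < 5%, so the approximation holds.)
pOH = −log(1.99 × 10^-6) = 5.70; pH = 14.00 − 5.70 = 8.30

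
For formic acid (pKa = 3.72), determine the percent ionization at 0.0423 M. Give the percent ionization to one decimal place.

HCOOH ⇌ HCOO- + H+; let x = [H+] at equilibrium.
Ka = 10^(−3.72) = 1.91 × 10^-4
Solve x² + 0.000191x − 8.08e-06 = 0 → x = 2.75 × 10^-3 M
% ionization = x/C₀ × 100% = 2.75 × 10^-3/0.0423 × 100% = 6.5%

6.5%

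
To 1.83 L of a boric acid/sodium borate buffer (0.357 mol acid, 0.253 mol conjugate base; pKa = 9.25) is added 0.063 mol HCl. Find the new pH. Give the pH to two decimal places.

pH = 8.91

After neutralization: n(B(OH)3) = 0.42 mol, n(B(OH)4-) = 0.19 mol.
pH = pKa + log([A⁻]/[HA]) = 9.25 + log(0.19/0.42) = 9.25 -0.344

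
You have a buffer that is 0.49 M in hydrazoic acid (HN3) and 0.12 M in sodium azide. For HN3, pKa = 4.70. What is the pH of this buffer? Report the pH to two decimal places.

pH = 4.09

pH = pKa + log([A⁻]/[HA]) = 4.70 + log(0.12/0.49)
pH = 4.70 + (-0.611) = 4.09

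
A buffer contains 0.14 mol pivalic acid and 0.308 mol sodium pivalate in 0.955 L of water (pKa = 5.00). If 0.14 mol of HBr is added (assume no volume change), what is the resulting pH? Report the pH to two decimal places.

After neutralization: n((CH3)3CCOOH) = 0.28 mol, n((CH3)3CCOO-) = 0.168 mol.
pH = pKa + log(n_(CH3)3CCOO-/n_(CH3)3CCOOH) = 5.00 + log(0.168/0.28) = 5.00 + (-0.222)

pH = 4.78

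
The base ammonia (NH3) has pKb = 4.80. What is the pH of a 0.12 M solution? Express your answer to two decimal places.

pH = 11.14

NH3 + H2O ⇌ NH4+ + OH-
Kb = 10^(−4.80) = 1.58 × 10^-5
From the ICE table, Kb = [OH-]²/(0.12 − [OH-]) = 1.58 × 10^-5.
Assume [OH-] ≪ 0.12: [OH-] ≈ √(1.58 × 10^-5 × 0.12) = 1.38 × 10^-3 M
([OH-]/C₀ = 1.1% < 5%, so the approximation holds.)
pOH = −log(1.38 × 10^-3) = 2.86; pH = 14.00 − 2.86 = 11.14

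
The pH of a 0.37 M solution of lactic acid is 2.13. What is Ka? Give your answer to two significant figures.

Ka = 1.5 × 10^-4

[H+] = 10^(-2.13) = 7.41 × 10^-3 M
At equilibrium [HA] = 0.37 − 7.41 × 10^-3 = 3.63 × 10^-1 M
Ka = [H+][A-]/[HA] = (7.41 × 10^-3)² / 3.63 × 10^-1 = 1.5 × 10^-4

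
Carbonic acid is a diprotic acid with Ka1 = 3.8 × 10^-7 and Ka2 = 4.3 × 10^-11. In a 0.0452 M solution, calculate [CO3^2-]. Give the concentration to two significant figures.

First ionization gives [H+] ≈ [HCO3-] = 1.31 × 10^-4 M.
Second step: Ka2 = [H+][CO3^2-]/[HCO3-] ≈ [CO3^2-] (since [H+] ≈ [HCO3-]).
So [CO3^2-] ≈ Ka2.

4.3 × 10^-11 M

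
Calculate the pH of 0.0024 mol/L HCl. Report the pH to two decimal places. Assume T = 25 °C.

HCl is a strong acid and dissociates completely, so [H+] = 0.0024 M.
pH = -log(0.0024) = 2.62

pH = 2.62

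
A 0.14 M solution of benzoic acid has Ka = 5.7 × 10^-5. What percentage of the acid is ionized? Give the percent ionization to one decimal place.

2.0%

C6H5COOH ⇌ C6H5COO- + H+; let x = [H+] at equilibrium.
x ≈ √(Ka·C₀) = √(5.7 × 10^-5 × 0.14) = 2.82 × 10^-3 M
% ionization = x/C₀ × 100% = 2.82 × 10^-3/0.14 × 100% = 2.0%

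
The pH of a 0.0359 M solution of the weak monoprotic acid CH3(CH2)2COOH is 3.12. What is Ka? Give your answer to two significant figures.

[H+] = 10^(-3.12) = 7.59 × 10^-4 M
At equilibrium [HA] = 0.0359 − 7.59 × 10^-4 = 3.51 × 10^-2 M
Ka = [H+][A-]/[HA] = (7.59 × 10^-4)² / 3.51 × 10^-2 = 1.6 × 10^-5

Ka = 1.6 × 10^-5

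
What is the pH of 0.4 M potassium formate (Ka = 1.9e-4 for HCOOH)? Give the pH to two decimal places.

HCOO- is the conjugate base of the weak acid HCOOH.
Kb = Kw/Ka = 1.0×10^-14 / 1.9 × 10^-4 = 5.26 × 10^-11
From the ICE table, Kb = [OH-]²/(0.4 − [OH-]) = 5.26 × 10^-11.
Neglecting [OH-] in the denominator: [OH-] = √(5.26 × 10^-11 × 0.4) = 4.59 × 10^-6 M
pOH = 5.34, so pH = 14.00 − pOH = 8.66

pH = 8.66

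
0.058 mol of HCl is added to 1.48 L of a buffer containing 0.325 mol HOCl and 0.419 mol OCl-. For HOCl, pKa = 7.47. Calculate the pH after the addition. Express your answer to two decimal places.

pH = 7.44

Added H+ converts OCl- to HOCl: HOCl → 0.383 mol, OCl- → 0.361 mol.
pH = pKa + log([A⁻]/[HA]) = 7.47 + log(0.361/0.383) = 7.47 -0.026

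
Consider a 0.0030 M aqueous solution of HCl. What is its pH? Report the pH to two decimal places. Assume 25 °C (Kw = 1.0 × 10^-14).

HCl is a strong acid and dissociates completely, so [H+] = 0.0030 M.
pH = -log(0.003) = 2.52

pH = 2.52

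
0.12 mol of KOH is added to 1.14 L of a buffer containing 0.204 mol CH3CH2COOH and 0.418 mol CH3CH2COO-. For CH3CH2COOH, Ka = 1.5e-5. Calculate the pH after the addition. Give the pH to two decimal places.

OH- converts CH3CH2COOH to CH3CH2COO-: CH3CH2COOH → 0.084 mol, CH3CH2COO- → 0.538 mol.
pKa = −log(1.5 × 10^-5) = 4.824
pH = pKa + log([A⁻]/[HA]) = 4.824 + log(0.538/0.084) = 4.824 +0.807

pH = 5.63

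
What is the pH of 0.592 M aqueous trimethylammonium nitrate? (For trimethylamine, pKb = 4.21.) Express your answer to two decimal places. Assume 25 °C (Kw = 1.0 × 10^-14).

(CH3)3NH+ is the conjugate acid of the weak base (CH3)3N.
Kb = 10^(−4.21) = 6.17 × 10^-5
Ka = Kw/Kb = 1.0×10^-14 / 6.17 × 10^-5 = 1.62 × 10^-10
From the ICE table, Ka = x²/(0.592 − x) = 1.62 × 10^-10.
Neglecting x in the denominator: x = √(1.62 × 10^-10 × 0.592) = 9.79 × 10^-6 M
pH = −log(9.79 × 10^-6) = 5.01

pH = 5.01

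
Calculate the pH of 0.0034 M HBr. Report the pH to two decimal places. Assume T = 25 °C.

HBr is a strong acid and dissociates completely, so [H+] = 0.0034 M.
pH = -log(0.0034) = 2.47

pH = 2.47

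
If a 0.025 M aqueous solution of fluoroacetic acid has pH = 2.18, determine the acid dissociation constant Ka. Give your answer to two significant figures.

[H+] = 10^(-2.18) = 6.61 × 10^-3 M
At equilibrium [HA] = 0.025 − 6.61 × 10^-3 = 1.84 × 10^-2 M
Ka = [H+][A-]/[HA] = (6.61 × 10^-3)² / 1.84 × 10^-2 = 2.4 × 10^-3

Ka = 2.4 × 10^-3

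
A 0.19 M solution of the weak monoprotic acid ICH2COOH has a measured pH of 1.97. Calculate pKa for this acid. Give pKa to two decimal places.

pKa = 3.19

[H+] = 10^(-1.97) = 1.07 × 10^-2 M
At equilibrium [HA] = 0.19 − 1.07 × 10^-2 = 1.79 × 10^-1 M
Ka = [H+][A-]/[HA] = (1.07 × 10^-2)² / 1.79 × 10^-1 = 6.40 × 10^-4
pKa = -log(6.40 × 10^-4) = 3.19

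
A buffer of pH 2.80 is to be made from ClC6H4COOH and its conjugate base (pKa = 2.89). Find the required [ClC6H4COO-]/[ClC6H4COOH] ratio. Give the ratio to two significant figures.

ratio = 0.81

pH = pKa + log(r) ⇒ log(r) = 2.80 − 2.89 = -0.09
r = [ClC6H4COO-]/[ClC6H4COOH] = 10^(-0.09) = 0.813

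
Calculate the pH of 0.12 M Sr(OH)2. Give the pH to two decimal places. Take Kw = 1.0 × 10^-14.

pH = 13.38

Sr(OH)2 is a strong base (each formula unit releases 2 OH-); [OH-] = 0.24 M.
pOH = -log(0.24) = 0.62
pH = 14.00 - 0.62 = 13.38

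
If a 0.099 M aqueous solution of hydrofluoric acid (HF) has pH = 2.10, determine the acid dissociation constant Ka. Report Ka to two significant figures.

[H+] = 10^(-2.10) = 7.94 × 10^-3 M
At equilibrium [HA] = 0.099 − 7.94 × 10^-3 = 9.11 × 10^-2 M
Ka = [H+][A-]/[HA] = (7.94 × 10^-3)² / 9.11 × 10^-2 = 6.9 × 10^-4

Ka = 6.9 × 10^-4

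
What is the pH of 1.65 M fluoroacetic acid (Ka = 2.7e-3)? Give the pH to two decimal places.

pH = 1.18

FCH2COOH ⇌ FCH2COO- + H+
Ka = [H+]²/(1.65 − [H+]) = 2.7 × 10^-3
Assume [H+] ≪ 1.65: [H+] ≈ √(2.7 × 10^-3 × 1.65) = 6.67 × 10^-2 M
Check: 4% ionized — well under 5%, approximation valid.
pH = −log(6.67 × 10^-2) = 1.18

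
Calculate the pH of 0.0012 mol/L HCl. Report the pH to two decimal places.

HCl is a strong acid and dissociates completely, so [H+] = 0.0012 M.
pH = -log(0.0012) = 2.92

pH = 2.92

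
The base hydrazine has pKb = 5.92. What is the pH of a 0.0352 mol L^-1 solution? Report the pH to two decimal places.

N2H4 + H2O ⇌ N2H5+ + OH-
Kb = 10^(−5.92) = 1.20 × 10^-6
Kb = [OH-]²/(0.0352 − [OH-]) = 1.20 × 10^-6
Neglecting [OH-] in the denominator: [OH-] = √(1.20 × 10^-6 × 0.0352) = 2.06 × 10^-4 M
pOH = 3.69, so pH = 14.00 − pOH = 10.31

pH = 10.31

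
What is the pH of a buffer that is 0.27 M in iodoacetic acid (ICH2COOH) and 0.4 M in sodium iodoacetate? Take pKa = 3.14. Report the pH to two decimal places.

Using pH = pKa + log([base]/[acid]) with [base]/[acid] = 0.4/0.27:
pH = 3.14 + (+0.171) = 3.31

pH = 3.31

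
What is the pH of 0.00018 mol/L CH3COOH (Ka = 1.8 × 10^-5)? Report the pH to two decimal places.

pH = 4.31

CH3COOH ⇌ CH3COO- + H+
Ka = x²/(0.00018 − x) = 1.8 × 10^-5
The 5% rule fails; solving x² + Ka·x − Ka·C₀ = 0 exactly:
x = [−1.8e-05 + √(1.8e-05² + 1.3e-08)]/2 = 4.86 × 10^-5 M
pH = −log(4.86 × 10^-5) = 4.31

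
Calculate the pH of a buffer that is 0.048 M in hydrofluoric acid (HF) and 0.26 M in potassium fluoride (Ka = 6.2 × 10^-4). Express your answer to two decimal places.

pKa = −log(6.2 × 10^-4) = 3.208
pH = pKa + log([A⁻]/[HA]) = 3.208 + log(0.26/0.048)
pH = 3.208 + (+0.734) = 3.94

pH = 3.94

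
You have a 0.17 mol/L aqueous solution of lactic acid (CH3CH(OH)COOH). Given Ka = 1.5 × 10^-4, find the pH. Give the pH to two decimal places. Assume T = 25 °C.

CH3CH(OH)COOH ⇌ CH3CH(OH)COO- + H+
From the ICE table, Ka = x²/(0.17 − x) = 1.5 × 10^-4.
Assume x ≪ 0.17: x ≈ √(1.5 × 10^-4 × 0.17) = 5.05 × 10^-3 M
pH = −log[H+] = −log(5.05 × 10^-3) = 2.30

pH = 2.30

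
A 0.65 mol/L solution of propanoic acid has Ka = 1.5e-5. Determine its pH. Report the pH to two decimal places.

pH = 2.51

CH3CH2COOH ⇌ CH3CH2COO- + H+
From the ICE table, Ka = [H+]²/(0.65 − [H+]) = 1.5 × 10^-5.
Neglecting [H+] in the denominator: [H+] = √(1.5 × 10^-5 × 0.65) = 3.12 × 10^-3 M
([H+]/C₀ = 0.48% < 5%, so the approximation holds.)
pH = −log(3.12 × 10^-3) = 2.51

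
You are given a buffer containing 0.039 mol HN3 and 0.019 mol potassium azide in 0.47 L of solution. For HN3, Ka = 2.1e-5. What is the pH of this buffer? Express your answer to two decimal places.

pKa = −log(2.1 × 10^-5) = 4.678
Henderson–Hasselbalch: pH = pKa + log([N3-]/[HN3]) = 4.678 + log(0.019/0.039)
pH = 4.678 + (-0.312) = 4.37

pH = 4.37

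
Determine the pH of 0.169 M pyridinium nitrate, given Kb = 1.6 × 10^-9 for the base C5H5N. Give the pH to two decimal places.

C5H5NH+ is the conjugate acid of the weak base C5H5N.
Ka = Kw/Kb = 1.0×10^-14 / 1.6 × 10^-9 = 6.25 × 10^-6
From the ICE table, Ka = [H+]²/(0.169 − [H+]) = 6.25 × 10^-6.
Neglecting [H+] in the denominator: [H+] = √(6.25 × 10^-6 × 0.169) = 1.03 × 10^-3 M
pH = −log[H+] = −log(1.03 × 10^-3) = 2.99

pH = 2.99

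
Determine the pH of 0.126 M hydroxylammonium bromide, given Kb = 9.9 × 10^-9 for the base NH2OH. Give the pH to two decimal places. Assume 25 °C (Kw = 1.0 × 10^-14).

NH3OH+ is the conjugate acid of the weak base NH2OH.
Ka = Kw/Kb = 1.0×10^-14 / 9.9 × 10^-9 = 1.01 × 10^-6
From the ICE table, Ka = x²/(0.126 − x) = 1.01 × 10^-6.
Assume x ≪ 0.126: x ≈ √(1.01 × 10^-6 × 0.126) = 3.57 × 10^-4 M
Check: 0.28% ionized — well under 5%, approximation valid.
pH = −log(3.57 × 10^-4) = 3.45

pH = 3.45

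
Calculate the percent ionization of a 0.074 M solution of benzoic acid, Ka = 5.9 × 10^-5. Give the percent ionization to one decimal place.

C6H5COOH ⇌ C6H5COO- + H+; let x = [H+] at equilibrium.
x ≈ √(Ka·C₀) = √(5.9 × 10^-5 × 0.074) = 2.09 × 10^-3 M
Fraction ionized = 2.09 × 10^-3 / 0.074 = 0.0282 → 2.8%

2.8%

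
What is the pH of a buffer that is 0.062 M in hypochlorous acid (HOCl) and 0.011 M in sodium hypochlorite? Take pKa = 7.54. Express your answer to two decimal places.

pH = pKa + log([A⁻]/[HA]) = 7.54 + log(0.011/0.062)
pH = 7.54 + (-0.751) = 6.79

pH = 6.79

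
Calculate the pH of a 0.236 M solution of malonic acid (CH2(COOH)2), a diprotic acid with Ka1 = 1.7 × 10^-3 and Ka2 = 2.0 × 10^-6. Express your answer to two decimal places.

Since Ka1 ≫ Ka2, the first ionization dominates [H+].
Ka1 = x²/(0.236 − x) = 1.7 × 10^-3
Solving the quadratic: x = (−Ka1 + √(Ka1² + 4·Ka1·C₀))/2 = 1.92 × 10^-2 M
pH = −log(1.92 × 10^-2) = 1.72

pH = 1.72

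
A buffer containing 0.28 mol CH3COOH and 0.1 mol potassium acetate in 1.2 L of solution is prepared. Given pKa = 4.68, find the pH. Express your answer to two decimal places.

pH = 4.23

Using pH = pKa + log([base]/[acid]) with [base]/[acid] = 0.1/0.28:
pH = 4.68 + (-0.447) = 4.23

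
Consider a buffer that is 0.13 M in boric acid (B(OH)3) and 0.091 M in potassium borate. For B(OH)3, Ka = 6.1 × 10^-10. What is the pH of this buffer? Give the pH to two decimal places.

pH = 9.06

pKa = −log(6.1 × 10^-10) = 9.215
pH = pKa + log([A⁻]/[HA]) = 9.215 + log(0.091/0.13)
pH = 9.215 + (-0.155) = 9.06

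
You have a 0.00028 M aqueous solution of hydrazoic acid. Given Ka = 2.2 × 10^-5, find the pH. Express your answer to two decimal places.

pH = 4.17

HN3 ⇌ N3- + H+
Let x = [H+] at equilibrium. Ka = x²/(0.00028 − x).
The 5% rule fails; solving x² + Ka·x − Ka·C₀ = 0 exactly:
x = [−2.2e-05 + √(2.2e-05² + 2.46e-08)]/2 = 6.83 × 10^-5 M
pH = −log[H+] = −log(6.83 × 10^-5) = 4.17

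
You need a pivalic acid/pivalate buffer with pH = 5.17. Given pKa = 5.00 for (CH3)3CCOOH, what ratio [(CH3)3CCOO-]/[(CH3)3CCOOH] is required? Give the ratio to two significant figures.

pH = pKa + log(r) ⇒ log(r) = 5.17 − 5.00 = +0.17
r = [(CH3)3CCOO-]/[(CH3)3CCOOH] = 10^(+0.17) = 1.48

ratio = 1.5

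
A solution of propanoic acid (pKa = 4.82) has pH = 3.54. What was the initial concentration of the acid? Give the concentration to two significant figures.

C₀ = 5.8 × 10^-3 M

[H+] = 10^(-3.54) = 2.88 × 10^-4 M = x
Ka = 10^(−4.82) = 1.51 × 10^-5
Ka = x²/(C₀ − x) ⇒ C₀ = x + x²/Ka
C₀ = 2.88 × 10^-4 + (2.88 × 10^-4)²/(1.51 × 10^-5) = 5.78 × 10^-3 M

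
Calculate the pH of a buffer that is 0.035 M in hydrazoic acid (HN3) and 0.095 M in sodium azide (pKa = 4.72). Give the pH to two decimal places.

pH = 5.15

Using pH = pKa + log([base]/[acid]) with [base]/[acid] = 0.095/0.035:
pH = 4.72 + (+0.434) = 5.15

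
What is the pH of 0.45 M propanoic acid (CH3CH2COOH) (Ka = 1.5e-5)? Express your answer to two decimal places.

pH = 2.59

CH3CH2COOH ⇌ CH3CH2COO- + H+
From the ICE table, Ka = [H+]²/(0.45 − [H+]) = 1.5 × 10^-5.
Assume [H+] ≪ 0.45: [H+] ≈ √(1.5 × 10^-5 × 0.45) = 2.60 × 10^-3 M
([H+]/C₀ = 0.58% < 5%, so the approximation holds.)
pH = −log(2.60 × 10^-3) = 2.59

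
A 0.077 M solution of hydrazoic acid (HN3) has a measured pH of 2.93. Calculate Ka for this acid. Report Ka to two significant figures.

Ka = 1.8 × 10^-5

[H+] = 10^(-2.93) = 1.17 × 10^-3 M
At equilibrium [HA] = 0.077 − 1.17 × 10^-3 = 7.58 × 10^-2 M
Ka = [H+][A-]/[HA] = (1.17 × 10^-3)² / 7.58 × 10^-2 = 1.8 × 10^-5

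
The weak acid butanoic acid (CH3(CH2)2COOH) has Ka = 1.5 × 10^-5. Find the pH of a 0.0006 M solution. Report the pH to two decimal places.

CH3(CH2)2COOH ⇌ CH3(CH2)2COO- + H+
Let x = [H+] at equilibrium. Ka = x²/(0.0006 − x).
x is not negligible relative to C₀; solve x² + 1.5e-05·x − 9e-09 = 0.
x = (−Ka + √(Ka² + 4·Ka·C₀))/2 = 8.77 × 10^-5 M
pH = −log[H+] = −log(8.77 × 10^-5) = 4.06

pH = 4.06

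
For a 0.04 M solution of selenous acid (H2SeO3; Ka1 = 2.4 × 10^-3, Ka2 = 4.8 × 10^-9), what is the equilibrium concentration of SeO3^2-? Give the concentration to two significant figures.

First ionization gives [H+] ≈ [HSeO3-] = 8.67 × 10^-3 M.
Second step: Ka2 = [H+][SeO3^2-]/[HSeO3-] ≈ [SeO3^2-] (since [H+] ≈ [HSeO3-]).
So [SeO3^2-] ≈ Ka2.

4.8 × 10^-9 M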